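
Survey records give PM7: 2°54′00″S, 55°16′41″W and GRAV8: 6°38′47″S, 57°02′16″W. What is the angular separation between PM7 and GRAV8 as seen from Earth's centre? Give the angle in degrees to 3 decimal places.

PM7: φ = -2.90000°, λ = -55.27806°
GRAV8: φ = -6.64639°, λ = -57.03778°
Δφ = -3.7464°,  Δλ = -1.7597°
a = sin²(Δφ/2) + cos φ₁ cos φ₂ sin²(Δλ/2) = 0.001302
c = 2·arcsin(√a) = 0.072193 rad = 4.1364°

4.136°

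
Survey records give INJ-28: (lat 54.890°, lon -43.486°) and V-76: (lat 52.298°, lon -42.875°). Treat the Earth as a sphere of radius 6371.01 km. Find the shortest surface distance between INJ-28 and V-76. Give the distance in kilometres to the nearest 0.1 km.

Δφ = -2.5920°,  Δλ = 0.6110°
a = sin²(Δφ/2) + cos φ₁ cos φ₂ sin²(Δλ/2) = 0.000522
c = 2·arcsin(√a) = 0.045679 rad = 2.6172°
d = R·c = 6371.01 × 0.045679 = 291.0 km

291.0 km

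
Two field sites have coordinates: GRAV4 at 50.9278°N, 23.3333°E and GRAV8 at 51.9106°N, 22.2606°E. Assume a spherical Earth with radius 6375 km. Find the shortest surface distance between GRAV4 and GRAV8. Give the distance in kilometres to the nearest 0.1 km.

132.3 km

Δφ = 0.9828°,  Δλ = -1.0727°
a = sin²(Δφ/2) + cos φ₁ cos φ₂ sin²(Δλ/2) = 0.000108
c = 2·arcsin(√a) = 0.020749 rad = 1.1888°
d = R·c = 6375 × 0.020749 = 132.3 km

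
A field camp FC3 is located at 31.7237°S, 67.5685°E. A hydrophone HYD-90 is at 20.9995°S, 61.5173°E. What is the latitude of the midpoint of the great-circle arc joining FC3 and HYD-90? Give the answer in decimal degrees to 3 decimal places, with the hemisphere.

26.393°S

Bx = cos φ₂ cos Δλ = 0.928382,  By = cos φ₂ sin Δλ = -0.098416
φₘ = atan2(sin φ₁ + sin φ₂, √((cos φ₁ + Bx)² + By²)) = -26.39334°
λₘ = λ₁ + atan2(By, cos φ₁ + Bx) = 64.40204°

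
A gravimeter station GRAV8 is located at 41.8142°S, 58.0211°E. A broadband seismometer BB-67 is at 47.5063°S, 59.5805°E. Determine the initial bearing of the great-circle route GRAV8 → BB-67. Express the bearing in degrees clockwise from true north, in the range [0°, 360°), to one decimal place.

169.5°

Δλ = 1.5594°
y = sin Δλ · cos φ₂ = 0.018383
x = cos φ₁ sin φ₂ − sin φ₁ cos φ₂ cos Δλ = -0.099349
θ = atan2(y, x) = 169.5170° → 169.5170° (mod 360°)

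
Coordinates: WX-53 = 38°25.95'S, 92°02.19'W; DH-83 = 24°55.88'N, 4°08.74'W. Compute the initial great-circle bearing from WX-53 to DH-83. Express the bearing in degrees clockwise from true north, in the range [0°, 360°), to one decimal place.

WX-53: φ = -38.43250°, λ = -92.03650°
DH-83: φ = +24.93133°, λ = -4.14567°
Δλ = 87.8908°
y = sin Δλ · cos φ₂ = 0.906199
x = cos φ₁ sin φ₂ − sin φ₁ cos φ₂ cos Δλ = 0.350948
θ = atan2(y, x) = 68.8299° → 68.8299° (mod 360°)

68.8°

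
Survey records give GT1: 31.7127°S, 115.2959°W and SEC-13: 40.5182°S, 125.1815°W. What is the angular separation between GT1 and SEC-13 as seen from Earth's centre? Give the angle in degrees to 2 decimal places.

Δφ = -8.8055°,  Δλ = -9.8856°
a = sin²(Δφ/2) + cos φ₁ cos φ₂ sin²(Δλ/2) = 0.010694
c = 2·arcsin(√a) = 0.207195 rad = 11.8714°

11.87°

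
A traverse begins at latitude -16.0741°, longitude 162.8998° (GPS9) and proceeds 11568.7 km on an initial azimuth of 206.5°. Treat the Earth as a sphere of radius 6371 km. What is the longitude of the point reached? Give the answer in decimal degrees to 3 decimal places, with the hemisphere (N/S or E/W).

25.333°E

δ = d/R = 11568.7/6371 = 1.815837 rad
φ₂ = arcsin(sin φ₁ cos δ + cos φ₁ sin δ cos θ)
   = arcsin(-0.27688·-0.24260 + 0.96090·0.97013·-0.89493) = -50.09306°
λ₂ = λ₁ + atan2(sin θ sin δ cos φ₁, cos δ − sin φ₁ sin φ₂) = 25.33307°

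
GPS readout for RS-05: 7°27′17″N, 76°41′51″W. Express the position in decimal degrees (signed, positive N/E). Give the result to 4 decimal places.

+7.4547°, -76.6975°

lat: 7.4547° N → +7.4547°
lon: 76.6975° W → -76.6975°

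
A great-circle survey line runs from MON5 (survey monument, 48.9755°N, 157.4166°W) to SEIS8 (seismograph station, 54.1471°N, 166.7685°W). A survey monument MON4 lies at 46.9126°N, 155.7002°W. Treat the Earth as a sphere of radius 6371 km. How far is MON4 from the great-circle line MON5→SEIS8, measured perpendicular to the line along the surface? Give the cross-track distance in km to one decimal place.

67.8 km

δ₁₃ = central angle MON5→MON4 = 0.041216 rad  (haversine)
θ₁₃ = bearing MON5→MON4 = 150.227°,  θ₁₂ = bearing MON5→SEIS8 = 315.251°
dₓₜ = R·arcsin(sin δ₁₃ · sin(θ₁₃ − θ₁₂)) = 6371·arcsin(0.04120·sin(-165.024°)) = -67.840 km
|dₓₜ| = 67.840 km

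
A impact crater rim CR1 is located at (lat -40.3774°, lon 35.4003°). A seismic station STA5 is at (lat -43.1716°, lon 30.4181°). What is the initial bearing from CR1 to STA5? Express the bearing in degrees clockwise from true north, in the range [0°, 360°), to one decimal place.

Δλ = -4.9822°
y = sin Δλ · cos φ₂ = -0.063338
x = cos φ₁ sin φ₂ − sin φ₁ cos φ₂ cos Δλ = -0.050534
θ = atan2(y, x) = -128.5845° → 231.4155° (mod 360°)

231.4°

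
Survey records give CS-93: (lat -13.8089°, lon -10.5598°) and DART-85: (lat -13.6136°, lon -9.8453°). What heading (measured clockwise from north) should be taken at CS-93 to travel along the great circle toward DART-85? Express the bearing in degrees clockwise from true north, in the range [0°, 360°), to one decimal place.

Δλ = 0.7145°
y = sin Δλ · cos φ₂ = 0.012120
x = cos φ₁ sin φ₂ − sin φ₁ cos φ₂ cos Δλ = 0.003391
θ = atan2(y, x) = 74.3706° → 74.3706° (mod 360°)

74.4°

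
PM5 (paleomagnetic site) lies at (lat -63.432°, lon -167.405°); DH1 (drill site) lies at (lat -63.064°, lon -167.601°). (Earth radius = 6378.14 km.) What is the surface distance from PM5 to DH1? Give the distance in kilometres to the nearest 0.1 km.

42.1 km

Δφ = 0.3680°,  Δλ = -0.1960°
a = sin²(Δφ/2) + cos φ₁ cos φ₂ sin²(Δλ/2) = 0.000011
c = 2·arcsin(√a) = 0.006605 rad = 0.3784°
d = R·c = 6378.14 × 0.006605 = 42.1 km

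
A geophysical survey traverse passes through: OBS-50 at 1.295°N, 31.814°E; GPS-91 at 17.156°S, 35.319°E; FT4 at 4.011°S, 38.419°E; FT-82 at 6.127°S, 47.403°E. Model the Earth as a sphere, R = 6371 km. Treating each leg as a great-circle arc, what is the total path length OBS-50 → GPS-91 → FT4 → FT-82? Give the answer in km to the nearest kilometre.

OBS-50→GPS-91: c = 0.327630 rad, d = 2087.33 km
GPS-91→FT4: c = 0.235478 rad, d = 1500.23 km
FT4→FT-82: c = 0.160484 rad, d = 1022.44 km
Total = 2087.33 + 1500.23 + 1022.44 = 4610.00 km

4610 km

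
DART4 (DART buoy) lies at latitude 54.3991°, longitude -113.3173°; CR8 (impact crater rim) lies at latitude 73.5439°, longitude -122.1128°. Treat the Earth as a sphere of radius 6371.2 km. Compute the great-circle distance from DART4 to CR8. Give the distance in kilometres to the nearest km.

Δφ = 19.1448°,  Δλ = -8.7955°
a = sin²(Δφ/2) + cos φ₁ cos φ₂ sin²(Δλ/2) = 0.028623
c = 2·arcsin(√a) = 0.340003 rad = 19.4808°
d = R·c = 6371.2 × 0.340003 = 2166.2 km

2166 km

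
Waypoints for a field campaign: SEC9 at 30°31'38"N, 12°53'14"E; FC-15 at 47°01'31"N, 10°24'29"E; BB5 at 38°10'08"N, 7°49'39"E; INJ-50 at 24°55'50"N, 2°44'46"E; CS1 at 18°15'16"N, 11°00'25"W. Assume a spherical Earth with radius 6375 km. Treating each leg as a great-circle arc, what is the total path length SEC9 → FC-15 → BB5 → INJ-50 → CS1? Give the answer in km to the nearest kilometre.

SEC9: φ = +30.52722°, λ = +12.88722°
FC-15: φ = +47.02528°, λ = +10.40806°
BB5: φ = +38.16889°, λ = +7.82750°
INJ-50: φ = +24.93056°, λ = +2.74611°
CS1: φ = +18.25444°, λ = -11.00694°
SEC9→FC-15: c = 0.289874 rad, d = 1847.95 km
FC-15→BB5: c = 0.158064 rad, d = 1007.66 km
BB5→INJ-50: c = 0.242985 rad, d = 1549.03 km
INJ-50→CS1: c = 0.251547 rad, d = 1603.61 km
Total = 1847.95 + 1007.66 + 1549.03 + 1603.61 = 6008.25 km

6008 km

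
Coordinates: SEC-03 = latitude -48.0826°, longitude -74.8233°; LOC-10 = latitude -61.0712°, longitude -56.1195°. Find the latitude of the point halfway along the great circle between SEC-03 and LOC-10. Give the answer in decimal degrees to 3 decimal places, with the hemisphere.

54.929°S

Bx = cos φ₂ cos Δλ = 0.458177,  By = cos φ₂ sin Δλ = 0.155118
φₘ = atan2(sin φ₁ + sin φ₂, √((cos φ₁ + Bx)² + By²)) = -54.92884°
λₘ = λ₁ + atan2(By, cos φ₁ + Bx) = -66.98121°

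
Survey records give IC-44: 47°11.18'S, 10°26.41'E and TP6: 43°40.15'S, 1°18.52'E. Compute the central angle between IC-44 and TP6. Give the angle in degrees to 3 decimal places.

IC-44: φ = -47.18633°, λ = +10.44017°
TP6: φ = -43.66917°, λ = +1.30867°
Δφ = 3.5172°,  Δλ = -9.1315°
a = sin²(Δφ/2) + cos φ₁ cos φ₂ sin²(Δλ/2) = 0.004057
c = 2·arcsin(√a) = 0.127473 rad = 7.3036°

7.304°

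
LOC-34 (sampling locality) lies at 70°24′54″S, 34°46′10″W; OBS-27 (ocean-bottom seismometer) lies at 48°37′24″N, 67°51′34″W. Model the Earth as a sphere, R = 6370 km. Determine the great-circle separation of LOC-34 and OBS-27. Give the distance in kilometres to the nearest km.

13499 km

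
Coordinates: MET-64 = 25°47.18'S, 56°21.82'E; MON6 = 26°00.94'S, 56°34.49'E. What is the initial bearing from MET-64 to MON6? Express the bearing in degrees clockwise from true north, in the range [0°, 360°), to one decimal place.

MET-64: φ = -25.78633°, λ = +56.36367°
MON6: φ = -26.01567°, λ = +56.57483°
Δλ = 0.2112°
y = sin Δλ · cos φ₂ = 0.003312
x = cos φ₁ sin φ₂ − sin φ₁ cos φ₂ cos Δλ = -0.004005
θ = atan2(y, x) = 140.4114° → 140.4114° (mod 360°)

140.4°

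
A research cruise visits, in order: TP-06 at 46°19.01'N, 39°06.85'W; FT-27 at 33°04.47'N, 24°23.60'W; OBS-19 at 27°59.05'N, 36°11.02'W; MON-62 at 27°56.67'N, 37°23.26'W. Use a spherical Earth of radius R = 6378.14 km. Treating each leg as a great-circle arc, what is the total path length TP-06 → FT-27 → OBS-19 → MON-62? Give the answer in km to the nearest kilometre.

TP-06: φ = +46.31683°, λ = -39.11417°
FT-27: φ = +33.07450°, λ = -24.39333°
OBS-19: φ = +27.98417°, λ = -36.18367°
MON-62: φ = +27.94450°, λ = -37.38767°
TP-06→FT-27: c = 0.303111 rad, d = 1933.28 km
FT-27→OBS-19: c = 0.198093 rad, d = 1263.46 km
OBS-19→MON-62: c = 0.018573 rad, d = 118.46 km
Total = 1933.28 + 1263.46 + 118.46 = 3315.21 km

3315 km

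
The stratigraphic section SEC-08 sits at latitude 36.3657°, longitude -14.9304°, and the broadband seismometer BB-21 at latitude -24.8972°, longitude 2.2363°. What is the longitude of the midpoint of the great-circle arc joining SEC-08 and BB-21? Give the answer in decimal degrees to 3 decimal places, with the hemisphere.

Bx = cos φ₂ cos Δλ = 0.866655,  By = cos φ₂ sin Δλ = 0.267723
φₘ = atan2(sin φ₁ + sin φ₂, √((cos φ₁ + Bx)² + By²)) = 5.79853°
λₘ = λ₁ + atan2(By, cos φ₁ + Bx) = -5.83284°

5.833°W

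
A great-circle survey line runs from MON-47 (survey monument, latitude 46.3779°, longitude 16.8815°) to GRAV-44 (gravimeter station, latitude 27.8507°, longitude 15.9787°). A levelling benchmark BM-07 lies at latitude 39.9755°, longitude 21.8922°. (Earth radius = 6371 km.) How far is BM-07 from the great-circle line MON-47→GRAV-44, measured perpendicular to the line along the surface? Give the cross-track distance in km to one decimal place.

δ₁₃ = central angle MON-47→BM-07 = 0.128597 rad  (haversine)
θ₁₃ = bearing MON-47→BM-07 = 148.539°,  θ₁₂ = bearing MON-47→GRAV-44 = 182.511°
dₓₜ = R·arcsin(sin δ₁₃ · sin(θ₁₃ − θ₁₂)) = 6371·arcsin(0.12824·sin(-33.972°)) = -456.937 km
|dₓₜ| = 456.937 km

456.9 km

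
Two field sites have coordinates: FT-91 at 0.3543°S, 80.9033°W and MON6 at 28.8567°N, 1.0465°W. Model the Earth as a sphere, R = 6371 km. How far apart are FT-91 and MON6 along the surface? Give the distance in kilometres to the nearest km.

Δφ = 29.2110°,  Δλ = 79.8568°
a = sin²(Δφ/2) + cos φ₁ cos φ₂ sin²(Δλ/2) = 0.424373
c = 2·arcsin(√a) = 1.418959 rad = 81.3004°
d = R·c = 6371 × 1.418959 = 9040.2 km

9040 km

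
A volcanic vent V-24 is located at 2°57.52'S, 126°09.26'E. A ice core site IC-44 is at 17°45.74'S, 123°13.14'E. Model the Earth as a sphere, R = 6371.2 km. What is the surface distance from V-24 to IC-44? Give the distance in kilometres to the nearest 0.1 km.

1677.0 km

V-24: φ = -2.95867°, λ = +126.15433°
IC-44: φ = -17.76233°, λ = +123.21900°
Δφ = -14.8037°,  Δλ = -2.9353°
a = sin²(Δφ/2) + cos φ₁ cos φ₂ sin²(Δλ/2) = 0.017220
c = 2·arcsin(√a) = 0.263212 rad = 15.0809°
d = R·c = 6371.2 × 0.263212 = 1677.0 km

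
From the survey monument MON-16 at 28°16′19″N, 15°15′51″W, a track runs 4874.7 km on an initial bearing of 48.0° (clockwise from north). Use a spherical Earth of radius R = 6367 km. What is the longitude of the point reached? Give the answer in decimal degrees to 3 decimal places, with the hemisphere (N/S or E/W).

MON-16: φ = +28.27194°, λ = -15.26417°
δ = d/R = 4874.7/6367 = 0.765620 rad
φ₂ = arcsin(sin φ₁ cos δ + cos φ₁ sin δ cos θ)
   = arcsin(0.47366·0.72095 + 0.88071·0.69298·0.66913) = 48.57882°
λ₂ = λ₁ + atan2(sin θ sin δ cos φ₁, cos δ − sin φ₁ sin φ₂) = 35.85103°

35.851°E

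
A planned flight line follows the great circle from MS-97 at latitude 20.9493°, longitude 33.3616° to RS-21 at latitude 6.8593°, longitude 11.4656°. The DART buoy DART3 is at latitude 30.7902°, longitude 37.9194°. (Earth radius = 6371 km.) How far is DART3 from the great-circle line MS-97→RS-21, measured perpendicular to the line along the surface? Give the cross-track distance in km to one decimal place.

724.9 km

δ₁₃ = central angle MS-97→DART3 = 0.186014 rad  (haversine)
θ₁₃ = bearing MS-97→DART3 = 21.661°,  θ₁₂ = bearing MS-97→RS-21 = 239.530°
dₓₜ = R·arcsin(sin δ₁₃ · sin(θ₁₃ − θ₁₂)) = 6371·arcsin(0.18494·sin(-217.869°)) = 724.859 km
|dₓₜ| = 724.859 km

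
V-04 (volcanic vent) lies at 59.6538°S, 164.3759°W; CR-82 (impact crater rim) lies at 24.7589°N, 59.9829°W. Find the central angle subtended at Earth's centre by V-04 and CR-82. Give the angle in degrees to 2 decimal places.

118.39°

Δφ = 84.4127°,  Δλ = 104.3930°
a = sin²(Δφ/2) + cos φ₁ cos φ₂ sin²(Δλ/2) = 0.737730
c = 2·arcsin(√a) = 2.066284 rad = 118.3893°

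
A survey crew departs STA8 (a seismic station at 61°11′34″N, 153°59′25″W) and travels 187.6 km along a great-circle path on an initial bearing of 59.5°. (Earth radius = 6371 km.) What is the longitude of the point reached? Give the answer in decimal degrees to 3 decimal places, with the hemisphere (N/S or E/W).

STA8: φ = +61.19278°, λ = -153.99028°
δ = d/R = 187.6/6371 = 0.029446 rad
φ₂ = arcsin(sin φ₁ cos δ + cos φ₁ sin δ cos θ)
   = arcsin(0.87625·0.99957 + 0.48186·0.02944·0.50754) = 62.01451°
λ₂ = λ₁ + atan2(sin θ sin δ cos φ₁, cos δ − sin φ₁ sin φ₂) = -150.89133°

150.891°W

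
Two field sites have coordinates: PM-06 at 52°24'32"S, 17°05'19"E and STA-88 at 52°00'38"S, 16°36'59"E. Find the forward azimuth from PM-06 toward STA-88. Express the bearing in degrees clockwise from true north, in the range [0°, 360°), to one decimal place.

PM-06: φ = -52.40889°, λ = +17.08861°
STA-88: φ = -52.01056°, λ = +16.61639°
Δλ = -0.4722°
y = sin Δλ · cos φ₂ = -0.005073
x = cos φ₁ sin φ₂ − sin φ₁ cos φ₂ cos Δλ = 0.006936
θ = atan2(y, x) = -36.1829° → 323.8171° (mod 360°)

323.8°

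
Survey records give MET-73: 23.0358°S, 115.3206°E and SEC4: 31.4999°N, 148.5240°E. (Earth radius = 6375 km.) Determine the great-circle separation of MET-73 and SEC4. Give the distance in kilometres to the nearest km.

7023 km

Δφ = 54.5357°,  Δλ = 33.2034°
a = sin²(Δφ/2) + cos φ₁ cos φ₂ sin²(Δλ/2) = 0.273957
c = 2·arcsin(√a) = 1.101693 rad = 63.1223°
d = R·c = 6375 × 1.101693 = 7023.3 km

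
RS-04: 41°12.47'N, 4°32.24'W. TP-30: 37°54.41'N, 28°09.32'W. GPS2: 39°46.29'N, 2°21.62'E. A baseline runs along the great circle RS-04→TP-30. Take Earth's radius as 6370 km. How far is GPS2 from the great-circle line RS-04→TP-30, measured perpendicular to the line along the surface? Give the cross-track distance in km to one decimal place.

RS-04: φ = +41.20783°, λ = -4.53733°
TP-30: φ = +37.90683°, λ = -28.15533°
GPS2: φ = +39.77150°, λ = +2.36033°
δ₁₃ = central angle RS-04→GPS2 = 0.094897 rad  (haversine)
θ₁₃ = bearing RS-04→GPS2 = 103.053°,  θ₁₂ = bearing RS-04→TP-30 = 267.457°
dₓₜ = R·arcsin(sin δ₁₃ · sin(θ₁₃ − θ₁₂)) = 6370·arcsin(0.09475·sin(-164.403°)) = -162.303 km
|dₓₜ| = 162.303 km

162.3 km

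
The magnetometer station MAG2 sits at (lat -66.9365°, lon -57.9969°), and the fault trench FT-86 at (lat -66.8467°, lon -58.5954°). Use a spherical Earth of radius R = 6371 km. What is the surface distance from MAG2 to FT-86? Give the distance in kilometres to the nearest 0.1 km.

Δφ = 0.0898°,  Δλ = -0.5985°
a = sin²(Δφ/2) + cos φ₁ cos φ₂ sin²(Δλ/2) = 0.000005
c = 2·arcsin(√a) = 0.004389 rad = 0.2515°
d = R·c = 6371 × 0.004389 = 28.0 km

28.0 km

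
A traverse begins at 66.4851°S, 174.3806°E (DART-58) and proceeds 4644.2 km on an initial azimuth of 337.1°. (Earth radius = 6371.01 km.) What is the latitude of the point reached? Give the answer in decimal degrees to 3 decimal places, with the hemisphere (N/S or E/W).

δ = d/R = 4644.2/6371.01 = 0.728958 rad
φ₂ = arcsin(sin φ₁ cos δ + cos φ₁ sin δ cos θ)
   = arcsin(-0.91696·0.74587 + 0.39899·0.66609·0.92119) = -26.04725°
λ₂ = λ₁ + atan2(sin θ sin δ cos φ₁, cos δ − sin φ₁ sin φ₂) = 157.61276°

26.047°S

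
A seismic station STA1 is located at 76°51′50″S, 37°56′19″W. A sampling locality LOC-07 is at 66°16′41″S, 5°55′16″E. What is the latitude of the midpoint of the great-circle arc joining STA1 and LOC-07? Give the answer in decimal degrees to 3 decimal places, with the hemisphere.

72.722°S

STA1: φ = -76.86389°, λ = -37.93861°
LOC-07: φ = -66.27806°, λ = +5.92111°
Bx = cos φ₂ cos Δλ = 0.290073,  By = cos φ₂ sin Δλ = 0.278751
φₘ = atan2(sin φ₁ + sin φ₂, √((cos φ₁ + Bx)² + By²)) = -72.72233°
λₘ = λ₁ + atan2(By, cos φ₁ + Bx) = -9.62205°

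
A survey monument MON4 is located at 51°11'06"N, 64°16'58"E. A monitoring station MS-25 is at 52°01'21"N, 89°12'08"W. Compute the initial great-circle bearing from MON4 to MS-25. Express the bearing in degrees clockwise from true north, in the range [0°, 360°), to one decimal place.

343.4°

MON4: φ = +51.18500°, λ = +64.28278°
MS-25: φ = +52.02250°, λ = -89.20222°
Δλ = -153.4850°
y = sin Δλ · cos φ₂ = -0.274713
x = cos φ₁ sin φ₂ − sin φ₁ cos φ₂ cos Δλ = 0.923118
θ = atan2(y, x) = -16.5726° → 343.4274° (mod 360°)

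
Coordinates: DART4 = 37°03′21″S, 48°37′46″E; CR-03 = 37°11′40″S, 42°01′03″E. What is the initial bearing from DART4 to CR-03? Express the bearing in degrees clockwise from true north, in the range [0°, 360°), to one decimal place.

DART4: φ = -37.05583°, λ = +48.62944°
CR-03: φ = -37.19444°, λ = +42.01750°
Δλ = -6.6119°
y = sin Δλ · cos φ₂ = -0.091723
x = cos φ₁ sin φ₂ − sin φ₁ cos φ₂ cos Δλ = -0.005612
θ = atan2(y, x) = -93.5012° → 266.4988° (mod 360°)

266.5°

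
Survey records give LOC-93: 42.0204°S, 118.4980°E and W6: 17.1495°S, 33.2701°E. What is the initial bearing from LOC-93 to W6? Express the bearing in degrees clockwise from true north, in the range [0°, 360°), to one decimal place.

260.1°

Δλ = -85.2279°
y = sin Δλ · cos φ₂ = -0.952226
x = cos φ₁ sin φ₂ − sin φ₁ cos φ₂ cos Δλ = -0.165845
θ = atan2(y, x) = -99.8799° → 260.1201° (mod 360°)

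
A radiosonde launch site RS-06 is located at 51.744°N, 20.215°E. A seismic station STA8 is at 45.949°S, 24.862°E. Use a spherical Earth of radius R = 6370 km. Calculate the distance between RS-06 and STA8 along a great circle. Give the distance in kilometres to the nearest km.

10870 km

Δφ = -97.6930°,  Δλ = 4.6470°
a = sin²(Δφ/2) + cos φ₁ cos φ₂ sin²(Δλ/2) = 0.567640
c = 2·arcsin(√a) = 1.706493 rad = 97.7748°
d = R·c = 6370 × 1.706493 = 10870.4 km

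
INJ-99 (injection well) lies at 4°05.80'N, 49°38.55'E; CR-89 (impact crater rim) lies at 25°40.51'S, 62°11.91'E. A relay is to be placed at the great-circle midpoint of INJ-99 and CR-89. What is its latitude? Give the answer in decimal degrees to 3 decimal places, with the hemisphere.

INJ-99: φ = +4.09667°, λ = +49.64250°
CR-89: φ = -25.67517°, λ = +62.19850°
Bx = cos φ₂ cos Δλ = 0.879710,  By = cos φ₂ sin Δλ = 0.195929
φₘ = atan2(sin φ₁ + sin φ₂, √((cos φ₁ + Bx)² + By²)) = -10.85264°
λₘ = λ₁ + atan2(By, cos φ₁ + Bx) = 55.60121°

10.853°S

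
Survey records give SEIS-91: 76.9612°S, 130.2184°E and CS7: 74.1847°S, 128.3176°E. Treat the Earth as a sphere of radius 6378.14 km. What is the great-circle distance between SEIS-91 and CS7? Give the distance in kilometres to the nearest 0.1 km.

Δφ = 2.7765°,  Δλ = -1.9008°
a = sin²(Δφ/2) + cos φ₁ cos φ₂ sin²(Δλ/2) = 0.000604
c = 2·arcsin(√a) = 0.049153 rad = 2.8162°
d = R·c = 6378.14 × 0.049153 = 313.5 km

313.5 km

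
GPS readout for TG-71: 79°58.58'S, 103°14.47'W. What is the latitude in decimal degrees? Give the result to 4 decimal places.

79.9763°S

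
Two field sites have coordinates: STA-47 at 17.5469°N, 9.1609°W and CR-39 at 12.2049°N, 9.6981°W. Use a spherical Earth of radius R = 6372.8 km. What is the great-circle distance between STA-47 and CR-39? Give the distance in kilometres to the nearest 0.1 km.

597.0 km

Δφ = -5.3420°,  Δλ = -0.5372°
a = sin²(Δφ/2) + cos φ₁ cos φ₂ sin²(Δλ/2) = 0.002192
c = 2·arcsin(√a) = 0.093674 rad = 5.3671°
d = R·c = 6372.8 × 0.093674 = 597.0 km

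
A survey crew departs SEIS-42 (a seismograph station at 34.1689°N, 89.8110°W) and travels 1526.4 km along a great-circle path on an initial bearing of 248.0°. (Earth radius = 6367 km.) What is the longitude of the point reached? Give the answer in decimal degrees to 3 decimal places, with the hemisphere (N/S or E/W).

δ = d/R = 1526.4/6367 = 0.239736 rad
φ₂ = arcsin(sin φ₁ cos δ + cos φ₁ sin δ cos θ)
   = arcsin(0.56163·0.97140 + 0.82739·0.23745·-0.37461) = 28.16270°
λ₂ = λ₁ + atan2(sin θ sin δ cos φ₁, cos δ − sin φ₁ sin φ₂) = -104.27198°

104.272°W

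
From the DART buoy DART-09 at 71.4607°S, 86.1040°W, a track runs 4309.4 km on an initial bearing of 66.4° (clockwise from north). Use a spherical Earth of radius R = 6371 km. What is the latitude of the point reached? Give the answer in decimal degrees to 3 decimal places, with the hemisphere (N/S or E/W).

δ = d/R = 4309.4/6371 = 0.676409 rad
φ₂ = arcsin(sin φ₁ cos δ + cos φ₁ sin δ cos θ)
   = arcsin(-0.94811·0.77983 + 0.31796·0.62600·0.40035) = -41.27490°
λ₂ = λ₁ + atan2(sin θ sin δ cos φ₁, cos δ − sin φ₁ sin φ₂) = -36.35046°

41.275°S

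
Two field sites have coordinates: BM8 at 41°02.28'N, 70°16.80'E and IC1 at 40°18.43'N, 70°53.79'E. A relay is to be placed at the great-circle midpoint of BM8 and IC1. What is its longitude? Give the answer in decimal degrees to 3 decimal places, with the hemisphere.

70.590°E

BM8: φ = +41.03800°, λ = +70.28000°
IC1: φ = +40.30717°, λ = +70.89650°
Bx = cos φ₂ cos Δλ = 0.762543,  By = cos φ₂ sin Δλ = 0.008205
φₘ = atan2(sin φ₁ + sin φ₂, √((cos φ₁ + Bx)² + By²)) = 40.67299°
λₘ = λ₁ + atan2(By, cos φ₁ + Bx) = 70.58994°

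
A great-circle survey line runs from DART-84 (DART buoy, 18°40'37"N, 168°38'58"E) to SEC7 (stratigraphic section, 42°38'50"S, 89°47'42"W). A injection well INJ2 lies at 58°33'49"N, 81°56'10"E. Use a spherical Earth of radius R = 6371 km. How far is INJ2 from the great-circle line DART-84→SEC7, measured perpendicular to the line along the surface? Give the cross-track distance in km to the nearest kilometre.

DART-84: φ = +18.67694°, λ = +168.64944°
SEC7: φ = -42.64722°, λ = -89.79500°
INJ2: φ = +58.56361°, λ = +81.93611°
δ₁₃ = central angle DART-84→INJ2 = 1.264473 rad  (haversine)
θ₁₃ = bearing DART-84→INJ2 = 326.899°,  θ₁₂ = bearing DART-84→SEC7 = 129.527°
dₓₜ = R·arcsin(sin δ₁₃ · sin(θ₁₃ − θ₁₂)) = 6371·arcsin(0.95345·sin(197.372°)) = -1839.057 km
|dₓₜ| = 1839.057 km

1839 km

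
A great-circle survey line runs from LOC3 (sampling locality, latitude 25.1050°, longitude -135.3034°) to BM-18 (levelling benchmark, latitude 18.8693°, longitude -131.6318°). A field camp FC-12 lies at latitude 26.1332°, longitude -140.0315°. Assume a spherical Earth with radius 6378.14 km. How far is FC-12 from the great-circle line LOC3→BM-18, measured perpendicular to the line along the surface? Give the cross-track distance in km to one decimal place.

351.5 km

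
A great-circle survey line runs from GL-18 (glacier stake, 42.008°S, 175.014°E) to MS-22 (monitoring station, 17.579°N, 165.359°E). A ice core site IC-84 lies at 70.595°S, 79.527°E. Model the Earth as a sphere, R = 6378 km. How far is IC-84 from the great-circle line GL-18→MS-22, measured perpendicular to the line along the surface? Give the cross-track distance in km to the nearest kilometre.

3035 km

δ₁₃ = central angle GL-18→IC-84 = 0.917746 rad  (haversine)
θ₁₃ = bearing GL-18→IC-84 = 204.608°,  θ₁₂ = bearing GL-18→MS-22 = 349.388°
dₓₜ = R·arcsin(sin δ₁₃ · sin(θ₁₃ − θ₁₂)) = 6378·arcsin(0.79423·sin(-144.781°)) = -3034.596 km
|dₓₜ| = 3034.596 km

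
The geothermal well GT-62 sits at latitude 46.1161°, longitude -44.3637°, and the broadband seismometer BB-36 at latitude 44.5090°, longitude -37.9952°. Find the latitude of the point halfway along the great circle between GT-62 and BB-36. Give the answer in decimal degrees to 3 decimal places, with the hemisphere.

Bx = cos φ₂ cos Δλ = 0.708740,  By = cos φ₂ sin Δλ = 0.079103
φₘ = atan2(sin φ₁ + sin φ₂, √((cos φ₁ + Bx)² + By²)) = 45.35680°
λₘ = λ₁ + atan2(By, cos φ₁ + Bx) = -41.13425°

45.357°N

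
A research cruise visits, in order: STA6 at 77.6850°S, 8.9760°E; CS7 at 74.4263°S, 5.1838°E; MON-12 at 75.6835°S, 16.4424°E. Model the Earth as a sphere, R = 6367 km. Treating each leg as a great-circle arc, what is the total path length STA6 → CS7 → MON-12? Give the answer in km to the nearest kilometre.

STA6→CS7: c = 0.059040 rad, d = 375.90 km
CS7→MON-12: c = 0.055112 rad, d = 350.90 km
Total = 375.90 + 350.90 = 726.81 km

727 km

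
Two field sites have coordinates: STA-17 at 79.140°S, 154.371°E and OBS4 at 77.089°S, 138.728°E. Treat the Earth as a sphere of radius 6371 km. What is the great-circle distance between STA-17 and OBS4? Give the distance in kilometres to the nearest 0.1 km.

Δφ = 2.0510°,  Δλ = -15.6430°
a = sin²(Δφ/2) + cos φ₁ cos φ₂ sin²(Δλ/2) = 0.001100
c = 2·arcsin(√a) = 0.066343 rad = 3.8012°
d = R·c = 6371 × 0.066343 = 422.7 km

422.7 km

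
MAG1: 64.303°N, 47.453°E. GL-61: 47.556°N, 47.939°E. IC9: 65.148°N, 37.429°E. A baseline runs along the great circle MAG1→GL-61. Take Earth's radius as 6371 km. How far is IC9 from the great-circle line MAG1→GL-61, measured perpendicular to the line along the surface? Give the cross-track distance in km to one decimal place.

463.8 km

δ₁₃ = central angle MAG1→IC9 = 0.076053 rad  (haversine)
θ₁₃ = bearing MAG1→IC9 = 285.675°,  θ₁₂ = bearing MAG1→GL-61 = 178.862°
dₓₜ = R·arcsin(sin δ₁₃ · sin(θ₁₃ − θ₁₂)) = 6371·arcsin(0.07598·sin(106.814°)) = 463.780 km
|dₓₜ| = 463.780 km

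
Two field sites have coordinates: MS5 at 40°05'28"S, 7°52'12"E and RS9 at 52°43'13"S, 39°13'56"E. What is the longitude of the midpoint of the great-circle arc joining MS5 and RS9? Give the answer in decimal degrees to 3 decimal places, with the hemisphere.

MS5: φ = -40.09111°, λ = +7.87000°
RS9: φ = -52.72028°, λ = +39.23222°
Bx = cos φ₂ cos Δλ = 0.517210,  By = cos φ₂ sin Δλ = 0.315238
φₘ = atan2(sin φ₁ + sin φ₂, √((cos φ₁ + Bx)² + By²)) = -47.47453°
λₘ = λ₁ + atan2(By, cos φ₁ + Bx) = 21.68231°

21.682°E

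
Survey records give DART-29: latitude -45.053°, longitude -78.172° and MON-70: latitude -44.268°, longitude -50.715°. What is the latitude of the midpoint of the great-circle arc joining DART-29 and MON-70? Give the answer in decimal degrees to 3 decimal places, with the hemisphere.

45.491°S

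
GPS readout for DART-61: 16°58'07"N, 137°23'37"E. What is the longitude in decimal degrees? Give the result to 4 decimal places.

137.3936°E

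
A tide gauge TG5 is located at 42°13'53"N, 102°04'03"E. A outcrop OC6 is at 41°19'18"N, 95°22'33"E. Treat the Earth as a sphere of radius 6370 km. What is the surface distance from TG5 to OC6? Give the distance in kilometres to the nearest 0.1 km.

563.8 km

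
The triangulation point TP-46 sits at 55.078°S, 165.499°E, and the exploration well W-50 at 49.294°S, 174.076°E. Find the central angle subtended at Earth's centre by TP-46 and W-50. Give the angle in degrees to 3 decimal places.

7.806°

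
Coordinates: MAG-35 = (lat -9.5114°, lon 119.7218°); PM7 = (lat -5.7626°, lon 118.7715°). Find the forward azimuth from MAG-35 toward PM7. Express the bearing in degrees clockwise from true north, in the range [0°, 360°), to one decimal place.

Δλ = -0.9503°
y = sin Δλ · cos φ₂ = -0.016501
x = cos φ₁ sin φ₂ − sin φ₁ cos φ₂ cos Δλ = 0.065360
θ = atan2(y, x) = -14.1693° → 345.8307° (mod 360°)

345.8°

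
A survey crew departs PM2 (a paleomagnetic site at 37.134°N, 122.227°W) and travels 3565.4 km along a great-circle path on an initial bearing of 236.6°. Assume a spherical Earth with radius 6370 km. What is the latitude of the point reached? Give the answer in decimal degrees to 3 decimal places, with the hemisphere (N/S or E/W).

δ = d/R = 3565.4/6370 = 0.559717 rad
φ₂ = arcsin(sin φ₁ cos δ + cos φ₁ sin δ cos θ)
   = arcsin(0.60368·0.84741 + 0.79723·0.53095·-0.55048) = 16.17384°
λ₂ = λ₁ + atan2(sin θ sin δ cos φ₁, cos δ − sin φ₁ sin φ₂) = -149.71266°

16.174°N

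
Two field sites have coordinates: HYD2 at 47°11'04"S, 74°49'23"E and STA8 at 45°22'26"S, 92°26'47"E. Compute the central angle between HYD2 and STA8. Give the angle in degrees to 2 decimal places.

12.29°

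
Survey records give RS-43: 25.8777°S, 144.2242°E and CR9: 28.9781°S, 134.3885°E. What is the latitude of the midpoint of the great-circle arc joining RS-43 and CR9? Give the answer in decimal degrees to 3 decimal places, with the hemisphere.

27.514°S

Bx = cos φ₂ cos Δλ = 0.861947,  By = cos φ₂ sin Δλ = -0.149437
φₘ = atan2(sin φ₁ + sin φ₂, √((cos φ₁ + Bx)² + By²)) = -27.51437°
λₘ = λ₁ + atan2(By, cos φ₁ + Bx) = 139.37559°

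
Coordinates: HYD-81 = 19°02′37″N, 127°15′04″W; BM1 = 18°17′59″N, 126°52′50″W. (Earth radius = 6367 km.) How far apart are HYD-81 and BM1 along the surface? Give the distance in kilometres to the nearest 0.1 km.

91.4 km

HYD-81: φ = +19.04361°, λ = -127.25111°
BM1: φ = +18.29972°, λ = -126.88056°
Δφ = -0.7439°,  Δλ = 0.3706°
a = sin²(Δφ/2) + cos φ₁ cos φ₂ sin²(Δλ/2) = 0.000052
c = 2·arcsin(√a) = 0.014356 rad = 0.8226°
d = R·c = 6367 × 0.014356 = 91.4 km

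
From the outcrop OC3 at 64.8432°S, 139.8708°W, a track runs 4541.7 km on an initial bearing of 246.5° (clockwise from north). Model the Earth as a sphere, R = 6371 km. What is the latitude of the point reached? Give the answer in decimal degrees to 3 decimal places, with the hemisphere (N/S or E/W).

52.711°S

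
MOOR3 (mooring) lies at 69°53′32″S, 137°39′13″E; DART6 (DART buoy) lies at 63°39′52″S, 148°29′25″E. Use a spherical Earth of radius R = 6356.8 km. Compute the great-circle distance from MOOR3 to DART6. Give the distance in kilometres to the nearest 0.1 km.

835.3 km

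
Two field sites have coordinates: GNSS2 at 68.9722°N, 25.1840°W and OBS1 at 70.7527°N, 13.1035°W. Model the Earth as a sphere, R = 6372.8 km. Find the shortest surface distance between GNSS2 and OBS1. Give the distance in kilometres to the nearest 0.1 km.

Δφ = 1.7805°,  Δλ = 12.0805°
a = sin²(Δφ/2) + cos φ₁ cos φ₂ sin²(Δλ/2) = 0.001551
c = 2·arcsin(√a) = 0.078789 rad = 4.5143°
d = R·c = 6372.8 × 0.078789 = 502.1 km

502.1 km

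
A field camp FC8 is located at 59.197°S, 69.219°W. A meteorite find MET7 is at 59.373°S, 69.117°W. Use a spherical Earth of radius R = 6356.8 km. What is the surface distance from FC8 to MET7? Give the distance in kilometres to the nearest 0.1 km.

20.4 km

Δφ = -0.1760°,  Δλ = 0.1020°
a = sin²(Δφ/2) + cos φ₁ cos φ₂ sin²(Δλ/2) = 0.000003
c = 2·arcsin(√a) = 0.003204 rad = 0.1835°
d = R·c = 6356.8 × 0.003204 = 20.4 km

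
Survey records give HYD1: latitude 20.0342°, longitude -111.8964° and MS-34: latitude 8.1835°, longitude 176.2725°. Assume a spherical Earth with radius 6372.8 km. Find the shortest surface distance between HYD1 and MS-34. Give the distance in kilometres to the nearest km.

7808 km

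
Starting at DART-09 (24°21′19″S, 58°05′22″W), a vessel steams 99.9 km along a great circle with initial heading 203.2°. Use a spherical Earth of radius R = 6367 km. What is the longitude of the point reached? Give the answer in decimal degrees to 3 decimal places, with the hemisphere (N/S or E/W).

DART-09: φ = -24.35528°, λ = -58.08944°
δ = d/R = 99.9/6367 = 0.015690 rad
φ₂ = arcsin(sin φ₁ cos δ + cos φ₁ sin δ cos θ)
   = arcsin(-0.41239·0.99988 + 0.91101·0.01569·-0.91914) = -25.18106°
λ₂ = λ₁ + atan2(sin θ sin δ cos φ₁, cos δ − sin φ₁ sin φ₂) = -58.48077°

58.481°W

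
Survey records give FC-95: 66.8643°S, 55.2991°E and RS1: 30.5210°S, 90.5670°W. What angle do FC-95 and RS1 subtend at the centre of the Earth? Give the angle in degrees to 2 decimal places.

79.23°

Δφ = 36.3433°,  Δλ = -145.8661°
a = sin²(Δφ/2) + cos φ₁ cos φ₂ sin²(Δλ/2) = 0.406575
c = 2·arcsin(√a) = 1.382842 rad = 79.2310°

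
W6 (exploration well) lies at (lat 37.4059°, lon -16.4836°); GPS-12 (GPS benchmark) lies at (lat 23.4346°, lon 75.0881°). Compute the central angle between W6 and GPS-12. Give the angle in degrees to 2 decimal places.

77.20°

Δφ = -13.9713°,  Δλ = 91.5717°
a = sin²(Δφ/2) + cos φ₁ cos φ₂ sin²(Δλ/2) = 0.389202
c = 2·arcsin(√a) = 1.347345 rad = 77.1972°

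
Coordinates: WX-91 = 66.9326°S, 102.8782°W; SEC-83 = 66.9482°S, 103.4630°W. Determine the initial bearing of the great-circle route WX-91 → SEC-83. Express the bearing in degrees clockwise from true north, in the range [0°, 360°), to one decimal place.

265.8°

Δλ = -0.5848°
y = sin Δλ · cos φ₂ = -0.003996
x = cos φ₁ sin φ₂ − sin φ₁ cos φ₂ cos Δλ = -0.000291
θ = atan2(y, x) = -94.1651° → 265.8349° (mod 360°)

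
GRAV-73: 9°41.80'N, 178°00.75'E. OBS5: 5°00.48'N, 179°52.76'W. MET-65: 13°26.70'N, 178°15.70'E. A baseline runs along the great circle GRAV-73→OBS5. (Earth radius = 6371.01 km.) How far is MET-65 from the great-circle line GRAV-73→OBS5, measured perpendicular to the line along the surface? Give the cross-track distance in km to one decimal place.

GRAV-73: φ = +9.69667°, λ = +178.01250°
OBS5: φ = +5.00800°, λ = -179.87933°
MET-65: φ = +13.44500°, λ = +178.26167°
δ₁₃ = central angle GRAV-73→MET-65 = 0.065559 rad  (haversine)
θ₁₃ = bearing GRAV-73→MET-65 = 3.702°,  θ₁₂ = bearing GRAV-73→OBS5 = 155.823°
dₓₜ = R·arcsin(sin δ₁₃ · sin(θ₁₃ − θ₁₂)) = 6371.01·arcsin(0.06551·sin(-152.121°)) = -195.198 km
|dₓₜ| = 195.198 km

195.2 km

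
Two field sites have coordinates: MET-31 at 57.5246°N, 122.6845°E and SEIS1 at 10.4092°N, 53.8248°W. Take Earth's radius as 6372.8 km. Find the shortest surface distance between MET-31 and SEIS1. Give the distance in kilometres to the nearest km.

Δφ = -47.1154°,  Δλ = -176.5093°
a = sin²(Δφ/2) + cos φ₁ cos φ₂ sin²(Δλ/2) = 0.687349
c = 2·arcsin(√a) = 1.954867 rad = 112.0056°
d = R·c = 6372.8 × 1.954867 = 12458.0 km

12458 km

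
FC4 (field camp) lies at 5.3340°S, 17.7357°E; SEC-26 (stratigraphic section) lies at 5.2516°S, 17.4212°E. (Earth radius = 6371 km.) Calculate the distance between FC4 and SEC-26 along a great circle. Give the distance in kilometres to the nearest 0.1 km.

36.0 km

Δφ = 0.0824°,  Δλ = -0.3145°
a = sin²(Δφ/2) + cos φ₁ cos φ₂ sin²(Δλ/2) = 0.000008
c = 2·arcsin(√a) = 0.005652 rad = 0.3238°
d = R·c = 6371 × 0.005652 = 36.0 km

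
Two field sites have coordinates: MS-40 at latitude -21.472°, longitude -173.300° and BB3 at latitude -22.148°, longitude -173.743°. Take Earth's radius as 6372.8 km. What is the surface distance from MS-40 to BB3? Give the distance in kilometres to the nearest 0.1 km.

Δφ = -0.6760°,  Δλ = -0.4430°
a = sin²(Δφ/2) + cos φ₁ cos φ₂ sin²(Δλ/2) = 0.000048
c = 2·arcsin(√a) = 0.013811 rad = 0.7913°
d = R·c = 6372.8 × 0.013811 = 88.0 km

88.0 km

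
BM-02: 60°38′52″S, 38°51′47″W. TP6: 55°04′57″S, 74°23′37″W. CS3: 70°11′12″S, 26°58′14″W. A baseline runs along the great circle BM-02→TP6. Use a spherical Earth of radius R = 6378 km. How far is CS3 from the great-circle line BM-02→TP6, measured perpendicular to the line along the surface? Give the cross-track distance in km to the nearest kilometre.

1097 km

BM-02: φ = -60.64778°, λ = -38.86306°
TP6: φ = -55.08250°, λ = -74.39361°
CS3: φ = -70.18667°, λ = -26.97056°
δ₁₃ = central angle BM-02→CS3 = 0.186781 rad  (haversine)
θ₁₃ = bearing BM-02→CS3 = 157.904°,  θ₁₂ = bearing BM-02→TP6 = 270.704°
dₓₜ = R·arcsin(sin δ₁₃ · sin(θ₁₃ − θ₁₂)) = 6378·arcsin(0.18570·sin(-112.799°)) = -1097.239 km
|dₓₜ| = 1097.239 km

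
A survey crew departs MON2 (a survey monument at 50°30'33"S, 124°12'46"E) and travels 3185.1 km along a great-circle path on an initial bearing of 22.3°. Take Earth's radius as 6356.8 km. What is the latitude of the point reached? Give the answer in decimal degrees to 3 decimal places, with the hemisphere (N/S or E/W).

MON2: φ = -50.50917°, λ = +124.21278°
δ = d/R = 3185.1/6356.8 = 0.501054 rad
φ₂ = arcsin(sin φ₁ cos δ + cos φ₁ sin δ cos θ)
   = arcsin(-0.77173·0.87708 + 0.63595·0.48035·0.92521) = -23.21791°
λ₂ = λ₁ + atan2(sin θ sin δ cos φ₁, cos δ − sin φ₁ sin φ₂) = 135.65236°

23.218°S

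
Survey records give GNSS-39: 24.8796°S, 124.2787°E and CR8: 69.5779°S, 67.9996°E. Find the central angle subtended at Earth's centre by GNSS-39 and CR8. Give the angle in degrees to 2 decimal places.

55.25°

Δφ = -44.6983°,  Δλ = -56.2791°
a = sin²(Δφ/2) + cos φ₁ cos φ₂ sin²(Δλ/2) = 0.214999
c = 2·arcsin(√a) = 0.964288 rad = 55.2496°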